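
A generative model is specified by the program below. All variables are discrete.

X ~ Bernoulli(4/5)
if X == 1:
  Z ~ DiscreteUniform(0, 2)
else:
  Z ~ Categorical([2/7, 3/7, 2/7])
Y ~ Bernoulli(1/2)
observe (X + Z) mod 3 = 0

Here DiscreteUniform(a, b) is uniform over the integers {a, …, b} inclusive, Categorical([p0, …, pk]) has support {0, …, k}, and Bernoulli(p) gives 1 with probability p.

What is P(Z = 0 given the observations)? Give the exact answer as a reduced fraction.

P(Z = 0 | obs) = 3/17

Enumerate traces; 4 have nonzero weight after conditioning:
  (X=0, Z=0, Y=0) weight 1/35
  (X=0, Z=0, Y=1) weight 1/35
  (X=1, Z=2, Y=0) weight 2/15
  (X=1, Z=2, Y=1) weight 2/15
Group by Z:
  weight(Z=0) = 2/35
  weight(Z=2) = 4/15
Total weight = 2/35 + 4/15 = 34/105
P(Z=0 | obs) = 2/35 / 34/105 = 3/17
P(Z=2 | obs) = 4/15 / 34/105 = 14/17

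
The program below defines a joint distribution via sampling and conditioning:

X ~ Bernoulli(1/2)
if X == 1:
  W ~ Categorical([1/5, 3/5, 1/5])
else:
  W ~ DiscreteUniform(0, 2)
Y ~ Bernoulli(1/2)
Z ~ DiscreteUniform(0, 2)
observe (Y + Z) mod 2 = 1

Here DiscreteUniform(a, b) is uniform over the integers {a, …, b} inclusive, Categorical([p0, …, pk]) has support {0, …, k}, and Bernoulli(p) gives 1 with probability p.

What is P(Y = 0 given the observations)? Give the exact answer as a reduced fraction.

Enumerate traces; 18 have nonzero weight after conditioning:
  (X=0, W=0, Y=0, Z=1) weight 1/36
  (X=0, W=0, Y=1, Z=0) weight 1/36
  (X=0, W=0, Y=1, Z=2) weight 1/36
  (X=0, W=1, Y=0, Z=1) weight 1/36
  (X=0, W=1, Y=1, Z=0) weight 1/36
  (X=0, W=1, Y=1, Z=2) weight 1/36
  (X=0, W=2, Y=0, Z=1) weight 1/36
  (X=0, W=2, Y=1, Z=0) weight 1/36
  … 10 more
Group by Y:
  weight(Y=0) = 1/6
  weight(Y=1) = 1/3
Total weight = 1/6 + 1/3 = 1/2
P(Y=0 | obs) = 1/6 / 1/2 = 1/3
P(Y=1 | obs) = 1/3 / 1/2 = 2/3

P(Y = 0 | obs) = 1/3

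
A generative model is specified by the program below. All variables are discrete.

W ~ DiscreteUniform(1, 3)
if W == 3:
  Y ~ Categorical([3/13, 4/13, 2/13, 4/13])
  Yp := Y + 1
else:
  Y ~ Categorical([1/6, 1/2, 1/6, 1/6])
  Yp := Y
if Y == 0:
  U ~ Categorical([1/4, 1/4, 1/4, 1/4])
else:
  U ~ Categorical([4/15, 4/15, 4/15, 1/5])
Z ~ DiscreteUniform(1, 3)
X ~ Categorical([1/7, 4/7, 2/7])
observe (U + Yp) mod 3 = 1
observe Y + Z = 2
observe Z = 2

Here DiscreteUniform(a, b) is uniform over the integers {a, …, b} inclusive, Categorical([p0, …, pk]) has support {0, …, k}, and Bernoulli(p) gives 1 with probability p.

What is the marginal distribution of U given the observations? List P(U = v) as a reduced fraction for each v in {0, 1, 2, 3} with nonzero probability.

Enumerate traces; 12 have nonzero weight after conditioning:
  (W=1, Y=0, U=1, Z=2, X=0) weight 1/1512
  (W=1, Y=0, U=1, Z=2, X=1) weight 1/378
  (W=1, Y=0, U=1, Z=2, X=2) weight 1/756
  (W=2, Y=0, U=1, Z=2, X=0) weight 1/1512
  (W=2, Y=0, U=1, Z=2, X=1) weight 1/378
  (W=2, Y=0, U=1, Z=2, X=2) weight 1/756
  (W=3, Y=0, U=0, Z=2, X=0) weight 1/1092
  (W=3, Y=0, U=0, Z=2, X=1) weight 1/273
  (W=3, Y=0, U=3, Z=2, X=0) weight 1/1092
  … 3 more
Group by U:
  weight(U=0) = 1/156
  weight(U=1) = 1/108
  weight(U=3) = 1/156
Total weight = 1/156 + 1/108 + 1/156 = 31/1404
P(U=0 | obs) = 1/156 / 31/1404 = 9/31
P(U=1 | obs) = 1/108 / 31/1404 = 13/31
P(U=3 | obs) = 1/156 / 31/1404 = 9/31

P(U=0) = 9/31, P(U=1) = 13/31, P(U=3) = 9/31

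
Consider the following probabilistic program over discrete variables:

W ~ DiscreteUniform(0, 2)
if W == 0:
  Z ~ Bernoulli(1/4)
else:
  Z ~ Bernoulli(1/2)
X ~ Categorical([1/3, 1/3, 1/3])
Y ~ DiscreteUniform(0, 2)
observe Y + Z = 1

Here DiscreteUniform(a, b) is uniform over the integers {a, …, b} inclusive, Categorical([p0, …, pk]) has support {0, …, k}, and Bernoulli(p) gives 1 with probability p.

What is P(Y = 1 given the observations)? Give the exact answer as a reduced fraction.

P(Y = 1 | obs) = 7/12

Enumerate traces; 18 have nonzero weight after conditioning:
  (W=0, Z=0, X=0, Y=1) weight 1/36
  (W=0, Z=0, X=1, Y=1) weight 1/36
  (W=0, Z=0, X=2, Y=1) weight 1/36
  (W=0, Z=1, X=0, Y=0) weight 1/108
  (W=0, Z=1, X=1, Y=0) weight 1/108
  (W=0, Z=1, X=2, Y=0) weight 1/108
  (W=1, Z=0, X=0, Y=1) weight 1/54
  (W=1, Z=0, X=1, Y=1) weight 1/54
  … 10 more
Group by Y:
  weight(Y=0) = 5/36
  weight(Y=1) = 7/36
Total weight = 5/36 + 7/36 = 1/3
P(Y=0 | obs) = 5/36 / 1/3 = 5/12
P(Y=1 | obs) = 7/36 / 1/3 = 7/12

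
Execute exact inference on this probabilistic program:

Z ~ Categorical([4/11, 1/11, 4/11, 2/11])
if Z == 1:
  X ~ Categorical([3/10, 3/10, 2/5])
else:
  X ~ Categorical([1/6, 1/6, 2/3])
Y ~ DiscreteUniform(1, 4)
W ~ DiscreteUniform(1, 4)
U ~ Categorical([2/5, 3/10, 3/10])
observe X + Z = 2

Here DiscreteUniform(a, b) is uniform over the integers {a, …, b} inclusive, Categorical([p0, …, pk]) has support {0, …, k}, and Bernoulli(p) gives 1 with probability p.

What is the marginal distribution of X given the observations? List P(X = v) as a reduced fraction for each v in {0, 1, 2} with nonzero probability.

Enumerate traces; 144 have nonzero weight after conditioning:
  (Z=0, X=2, Y=1, W=1, U=0) weight 1/165
  (Z=0, X=2, Y=1, W=1, U=1) weight 1/220
  (Z=0, X=2, Y=1, W=1, U=2) weight 1/220
  (Z=0, X=2, Y=1, W=2, U=0) weight 1/165
  (Z=0, X=2, Y=1, W=2, U=1) weight 1/220
  (Z=0, X=2, Y=1, W=2, U=2) weight 1/220
  (Z=0, X=2, Y=1, W=3, U=0) weight 1/165
  (Z=0, X=2, Y=1, W=3, U=1) weight 1/220
  (Z=1, X=1, Y=1, W=1, U=0) weight 3/4400
  (Z=2, X=0, Y=1, W=1, U=0) weight 1/660
  … 134 more
Group by X:
  weight(X=0) = 2/33
  weight(X=1) = 3/110
  weight(X=2) = 8/33
Total weight = 2/33 + 3/110 + 8/33 = 109/330
P(X=0 | obs) = 2/33 / 109/330 = 20/109
P(X=1 | obs) = 3/110 / 109/330 = 9/109
P(X=2 | obs) = 8/33 / 109/330 = 80/109

P(X=0) = 20/109, P(X=1) = 9/109, P(X=2) = 80/109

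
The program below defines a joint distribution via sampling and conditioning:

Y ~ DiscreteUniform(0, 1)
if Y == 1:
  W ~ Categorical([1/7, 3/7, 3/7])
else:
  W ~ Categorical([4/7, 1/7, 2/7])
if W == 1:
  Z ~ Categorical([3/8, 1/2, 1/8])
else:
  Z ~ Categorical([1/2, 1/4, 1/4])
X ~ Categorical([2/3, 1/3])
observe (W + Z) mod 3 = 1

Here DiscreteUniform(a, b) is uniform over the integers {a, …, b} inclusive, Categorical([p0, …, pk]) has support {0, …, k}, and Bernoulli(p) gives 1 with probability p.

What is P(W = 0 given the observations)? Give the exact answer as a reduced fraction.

Enumerate traces; 12 have nonzero weight after conditioning:
  (Y=0, W=0, Z=1, X=0) weight 1/21
  (Y=0, W=0, Z=1, X=1) weight 1/42
  (Y=0, W=1, Z=0, X=0) weight 1/56
  (Y=0, W=1, Z=0, X=1) weight 1/112
  (Y=0, W=2, Z=2, X=0) weight 1/42
  (Y=0, W=2, Z=2, X=1) weight 1/84
  (Y=1, W=0, Z=1, X=0) weight 1/84
  (Y=1, W=0, Z=1, X=1) weight 1/168
  … 4 more
Group by W:
  weight(W=0) = 5/56
  weight(W=1) = 3/28
  weight(W=2) = 5/56
Total weight = 5/56 + 3/28 + 5/56 = 2/7
P(W=0 | obs) = 5/56 / 2/7 = 5/16
P(W=1 | obs) = 3/28 / 2/7 = 3/8
P(W=2 | obs) = 5/56 / 2/7 = 5/16

P(W = 0 | obs) = 5/16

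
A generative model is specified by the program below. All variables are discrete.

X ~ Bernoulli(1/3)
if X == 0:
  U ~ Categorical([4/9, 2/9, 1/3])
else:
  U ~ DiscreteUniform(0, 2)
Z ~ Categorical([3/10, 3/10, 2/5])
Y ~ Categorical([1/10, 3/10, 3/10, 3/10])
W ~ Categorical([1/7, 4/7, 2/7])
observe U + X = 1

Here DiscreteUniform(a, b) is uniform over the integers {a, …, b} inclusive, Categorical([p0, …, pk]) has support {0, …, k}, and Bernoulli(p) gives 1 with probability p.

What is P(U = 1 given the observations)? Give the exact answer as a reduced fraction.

P(U = 1 | obs) = 4/7

Enumerate traces; 72 have nonzero weight after conditioning:
  (X=0, U=1, Z=0, Y=0, W=0) weight 1/1575
  (X=0, U=1, Z=0, Y=0, W=1) weight 4/1575
  (X=0, U=1, Z=0, Y=0, W=2) weight 2/1575
  (X=0, U=1, Z=0, Y=1, W=0) weight 1/525
  (X=0, U=1, Z=0, Y=1, W=1) weight 4/525
  (X=0, U=1, Z=0, Y=1, W=2) weight 2/525
  (X=0, U=1, Z=0, Y=2, W=0) weight 1/525
  (X=0, U=1, Z=0, Y=2, W=1) weight 4/525
  (X=1, U=0, Z=0, Y=0, W=0) weight 1/2100
  … 63 more
Group by U:
  weight(U=0) = 1/9
  weight(U=1) = 4/27
Total weight = 1/9 + 4/27 = 7/27
P(U=0 | obs) = 1/9 / 7/27 = 3/7
P(U=1 | obs) = 4/27 / 7/27 = 4/7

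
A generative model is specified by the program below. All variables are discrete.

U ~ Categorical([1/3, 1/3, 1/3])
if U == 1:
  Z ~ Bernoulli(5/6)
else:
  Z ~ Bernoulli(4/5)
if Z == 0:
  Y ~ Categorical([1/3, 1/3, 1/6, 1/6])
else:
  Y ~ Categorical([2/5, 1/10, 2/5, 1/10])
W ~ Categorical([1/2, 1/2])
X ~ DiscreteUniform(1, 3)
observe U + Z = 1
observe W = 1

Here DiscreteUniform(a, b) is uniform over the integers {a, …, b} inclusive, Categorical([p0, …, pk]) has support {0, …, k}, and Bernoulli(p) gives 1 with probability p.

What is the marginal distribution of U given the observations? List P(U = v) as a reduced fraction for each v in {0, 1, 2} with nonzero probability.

P(U=0) = 24/29, P(U=1) = 5/29

Enumerate traces; 24 have nonzero weight after conditioning:
  (U=0, Z=1, Y=0, W=1, X=1) weight 4/225
  (U=0, Z=1, Y=0, W=1, X=2) weight 4/225
  (U=0, Z=1, Y=0, W=1, X=3) weight 4/225
  (U=0, Z=1, Y=1, W=1, X=1) weight 1/225
  (U=0, Z=1, Y=1, W=1, X=2) weight 1/225
  (U=0, Z=1, Y=1, W=1, X=3) weight 1/225
  (U=0, Z=1, Y=2, W=1, X=1) weight 4/225
  (U=0, Z=1, Y=2, W=1, X=2) weight 4/225
  (U=1, Z=0, Y=0, W=1, X=1) weight 1/324
  … 15 more
Group by U:
  weight(U=0) = 2/15
  weight(U=1) = 1/36
Total weight = 2/15 + 1/36 = 29/180
P(U=0 | obs) = 2/15 / 29/180 = 24/29
P(U=1 | obs) = 1/36 / 29/180 = 5/29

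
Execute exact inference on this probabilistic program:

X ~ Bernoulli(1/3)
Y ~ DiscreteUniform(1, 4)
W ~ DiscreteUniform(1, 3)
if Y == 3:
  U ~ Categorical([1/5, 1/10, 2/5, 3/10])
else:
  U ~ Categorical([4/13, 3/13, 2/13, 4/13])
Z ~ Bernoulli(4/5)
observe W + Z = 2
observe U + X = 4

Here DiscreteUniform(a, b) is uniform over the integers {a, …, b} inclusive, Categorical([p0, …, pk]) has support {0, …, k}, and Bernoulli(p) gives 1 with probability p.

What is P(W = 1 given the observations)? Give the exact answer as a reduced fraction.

P(W = 1 | obs) = 4/5

Enumerate traces; 8 have nonzero weight after conditioning:
  (X=1, Y=1, W=1, U=3, Z=1) weight 4/585
  (X=1, Y=1, W=2, U=3, Z=0) weight 1/585
  (X=1, Y=2, W=1, U=3, Z=1) weight 4/585
  (X=1, Y=2, W=2, U=3, Z=0) weight 1/585
  (X=1, Y=3, W=1, U=3, Z=1) weight 1/150
  (X=1, Y=3, W=2, U=3, Z=0) weight 1/600
  (X=1, Y=4, W=1, U=3, Z=1) weight 4/585
  (X=1, Y=4, W=2, U=3, Z=0) weight 1/585
Group by W:
  weight(W=1) = 53/1950
  weight(W=2) = 53/7800
Total weight = 53/1950 + 53/7800 = 53/1560
P(W=1 | obs) = 53/1950 / 53/1560 = 4/5
P(W=2 | obs) = 53/7800 / 53/1560 = 1/5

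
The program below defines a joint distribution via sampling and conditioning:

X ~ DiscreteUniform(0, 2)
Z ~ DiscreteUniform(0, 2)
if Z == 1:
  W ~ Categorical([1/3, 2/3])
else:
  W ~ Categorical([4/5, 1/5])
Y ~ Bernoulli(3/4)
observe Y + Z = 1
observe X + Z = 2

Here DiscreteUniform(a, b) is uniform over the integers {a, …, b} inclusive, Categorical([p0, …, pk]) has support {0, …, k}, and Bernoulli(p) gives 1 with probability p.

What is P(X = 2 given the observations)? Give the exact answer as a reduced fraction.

P(X = 2 | obs) = 3/4

Enumerate traces; 4 have nonzero weight after conditioning:
  (X=1, Z=1, W=0, Y=0) weight 1/108
  (X=1, Z=1, W=1, Y=0) weight 1/54
  (X=2, Z=0, W=0, Y=1) weight 1/15
  (X=2, Z=0, W=1, Y=1) weight 1/60
Group by X:
  weight(X=1) = 1/36
  weight(X=2) = 1/12
Total weight = 1/36 + 1/12 = 1/9
P(X=1 | obs) = 1/36 / 1/9 = 1/4
P(X=2 | obs) = 1/12 / 1/9 = 3/4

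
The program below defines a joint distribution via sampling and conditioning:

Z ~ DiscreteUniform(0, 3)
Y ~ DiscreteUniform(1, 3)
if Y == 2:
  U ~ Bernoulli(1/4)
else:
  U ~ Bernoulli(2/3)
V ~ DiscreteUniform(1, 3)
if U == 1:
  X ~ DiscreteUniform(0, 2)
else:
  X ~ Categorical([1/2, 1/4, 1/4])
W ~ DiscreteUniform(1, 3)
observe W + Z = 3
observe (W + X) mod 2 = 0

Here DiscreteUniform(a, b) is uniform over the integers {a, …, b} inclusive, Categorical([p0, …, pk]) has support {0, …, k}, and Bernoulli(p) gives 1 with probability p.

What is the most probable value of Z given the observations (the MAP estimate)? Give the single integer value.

Enumerate traces; 72 have nonzero weight after conditioning:
  (Z=0, Y=1, U=0, V=1, X=1, W=3) weight 1/1296
  (Z=0, Y=1, U=0, V=2, X=1, W=3) weight 1/1296
  (Z=0, Y=1, U=0, V=3, X=1, W=3) weight 1/1296
  (Z=0, Y=1, U=1, V=1, X=1, W=3) weight 1/486
  (Z=0, Y=1, U=1, V=2, X=1, W=3) weight 1/486
  (Z=0, Y=1, U=1, V=3, X=1, W=3) weight 1/486
  (Z=0, Y=2, U=0, V=1, X=1, W=3) weight 1/576
  (Z=0, Y=2, U=0, V=2, X=1, W=3) weight 1/576
  (Z=1, Y=1, U=0, V=1, X=0, W=2) weight 1/648
  (Z=2, Y=1, U=0, V=1, X=1, W=1) weight 1/1296
  … 62 more
Group by Z:
  weight(Z=0) = 127/5184
  weight(Z=1) = 305/5184
  weight(Z=2) = 127/5184
Total weight = 127/5184 + 305/5184 + 127/5184 = 559/5184
P(Z=0 | obs) = 127/5184 / 559/5184 = 127/559
P(Z=1 | obs) = 305/5184 / 559/5184 = 305/559
P(Z=2 | obs) = 127/5184 / 559/5184 = 127/559
argmax = 1

argmax_v P(Z = v | obs) = 1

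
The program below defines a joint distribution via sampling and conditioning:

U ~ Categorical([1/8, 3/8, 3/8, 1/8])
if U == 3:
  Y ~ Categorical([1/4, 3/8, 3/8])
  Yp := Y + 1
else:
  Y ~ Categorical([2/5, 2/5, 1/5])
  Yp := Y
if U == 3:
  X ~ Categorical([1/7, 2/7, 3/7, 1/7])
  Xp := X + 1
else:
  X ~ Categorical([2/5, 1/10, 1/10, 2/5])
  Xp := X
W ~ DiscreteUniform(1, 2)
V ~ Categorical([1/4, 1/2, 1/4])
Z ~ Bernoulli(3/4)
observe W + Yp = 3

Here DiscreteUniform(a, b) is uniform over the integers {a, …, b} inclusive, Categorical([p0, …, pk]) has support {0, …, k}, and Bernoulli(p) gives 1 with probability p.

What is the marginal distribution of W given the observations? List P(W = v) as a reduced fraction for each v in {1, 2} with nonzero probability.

P(W=1) = 71/193, P(W=2) = 122/193

Enumerate traces; 192 have nonzero weight after conditioning:
  (U=0, Y=1, X=0, W=2, V=0, Z=0) weight 1/1600
  (U=0, Y=1, X=0, W=2, V=0, Z=1) weight 3/1600
  (U=0, Y=1, X=0, W=2, V=1, Z=0) weight 1/800
  (U=0, Y=1, X=0, W=2, V=1, Z=1) weight 3/800
  (U=0, Y=1, X=0, W=2, V=2, Z=0) weight 1/1600
  (U=0, Y=1, X=0, W=2, V=2, Z=1) weight 3/1600
  (U=0, Y=1, X=1, W=2, V=0, Z=0) weight 1/6400
  (U=0, Y=1, X=1, W=2, V=0, Z=1) weight 3/6400
  (U=0, Y=2, X=0, W=1, V=0, Z=0) weight 1/3200
  … 183 more
Group by W:
  weight(W=1) = 71/640
  weight(W=2) = 61/320
Total weight = 71/640 + 61/320 = 193/640
P(W=1 | obs) = 71/640 / 193/640 = 71/193
P(W=2 | obs) = 61/320 / 193/640 = 122/193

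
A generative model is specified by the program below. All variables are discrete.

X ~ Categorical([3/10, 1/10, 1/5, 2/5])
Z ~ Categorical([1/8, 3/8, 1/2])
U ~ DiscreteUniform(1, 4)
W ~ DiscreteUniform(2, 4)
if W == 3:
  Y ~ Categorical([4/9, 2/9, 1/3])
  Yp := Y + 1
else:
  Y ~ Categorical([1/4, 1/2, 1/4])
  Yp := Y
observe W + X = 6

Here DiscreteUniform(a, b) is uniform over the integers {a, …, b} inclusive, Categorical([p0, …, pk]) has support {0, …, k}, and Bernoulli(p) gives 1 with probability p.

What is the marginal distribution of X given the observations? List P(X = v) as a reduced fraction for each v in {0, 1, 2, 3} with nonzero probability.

P(X=2) = 1/3, P(X=3) = 2/3

Enumerate traces; 72 have nonzero weight after conditioning:
  (X=2, Z=0, U=1, W=4, Y=0) weight 1/1920
  (X=2, Z=0, U=1, W=4, Y=1) weight 1/960
  (X=2, Z=0, U=1, W=4, Y=2) weight 1/1920
  (X=2, Z=0, U=2, W=4, Y=0) weight 1/1920
  (X=2, Z=0, U=2, W=4, Y=1) weight 1/960
  (X=2, Z=0, U=2, W=4, Y=2) weight 1/1920
  (X=2, Z=0, U=3, W=4, Y=0) weight 1/1920
  (X=2, Z=0, U=3, W=4, Y=1) weight 1/960
  (X=3, Z=0, U=1, W=3, Y=0) weight 1/540
  … 63 more
Group by X:
  weight(X=2) = 1/15
  weight(X=3) = 2/15
Total weight = 1/15 + 2/15 = 1/5
P(X=2 | obs) = 1/15 / 1/5 = 1/3
P(X=3 | obs) = 2/15 / 1/5 = 2/3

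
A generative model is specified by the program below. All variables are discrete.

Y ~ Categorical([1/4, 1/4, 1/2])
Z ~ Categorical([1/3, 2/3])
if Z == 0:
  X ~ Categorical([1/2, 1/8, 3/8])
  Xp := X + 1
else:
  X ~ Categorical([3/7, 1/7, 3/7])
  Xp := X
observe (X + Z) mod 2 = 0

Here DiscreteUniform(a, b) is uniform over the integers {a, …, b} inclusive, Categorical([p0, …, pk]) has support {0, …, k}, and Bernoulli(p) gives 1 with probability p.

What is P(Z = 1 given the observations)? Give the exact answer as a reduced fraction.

P(Z = 1 | obs) = 16/65

Enumerate traces; 9 have nonzero weight after conditioning:
  (Y=0, Z=0, X=0) weight 1/24
  (Y=0, Z=0, X=2) weight 1/32
  (Y=0, Z=1, X=1) weight 1/42
  (Y=1, Z=0, X=0) weight 1/24
  (Y=1, Z=0, X=2) weight 1/32
  (Y=1, Z=1, X=1) weight 1/42
  (Y=2, Z=0, X=0) weight 1/12
  (Y=2, Z=0, X=2) weight 1/16
  … 1 more
Group by Z:
  weight(Z=0) = 7/24
  weight(Z=1) = 2/21
Total weight = 7/24 + 2/21 = 65/168
P(Z=0 | obs) = 7/24 / 65/168 = 49/65
P(Z=1 | obs) = 2/21 / 65/168 = 16/65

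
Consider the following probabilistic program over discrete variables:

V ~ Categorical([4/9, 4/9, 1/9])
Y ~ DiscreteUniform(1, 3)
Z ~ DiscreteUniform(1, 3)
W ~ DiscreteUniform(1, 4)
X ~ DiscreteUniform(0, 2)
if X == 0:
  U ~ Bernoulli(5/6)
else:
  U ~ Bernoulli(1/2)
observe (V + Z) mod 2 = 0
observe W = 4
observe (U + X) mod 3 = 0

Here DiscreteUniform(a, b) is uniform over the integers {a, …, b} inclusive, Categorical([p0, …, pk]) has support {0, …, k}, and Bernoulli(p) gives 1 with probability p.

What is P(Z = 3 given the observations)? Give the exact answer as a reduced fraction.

Enumerate traces; 24 have nonzero weight after conditioning:
  (V=0, Y=1, Z=2, W=4, X=0, U=0) weight 1/1458
  (V=0, Y=1, Z=2, W=4, X=2, U=1) weight 1/486
  (V=0, Y=2, Z=2, W=4, X=0, U=0) weight 1/1458
  (V=0, Y=2, Z=2, W=4, X=2, U=1) weight 1/486
  (V=0, Y=3, Z=2, W=4, X=0, U=0) weight 1/1458
  (V=0, Y=3, Z=2, W=4, X=2, U=1) weight 1/486
  (V=1, Y=1, Z=1, W=4, X=0, U=0) weight 1/1458
  (V=1, Y=1, Z=1, W=4, X=2, U=1) weight 1/486
  (V=1, Y=1, Z=3, W=4, X=0, U=0) weight 1/1458
  … 15 more
Group by Z:
  weight(Z=1) = 2/243
  weight(Z=2) = 5/486
  weight(Z=3) = 2/243
Total weight = 2/243 + 5/486 + 2/243 = 13/486
P(Z=1 | obs) = 2/243 / 13/486 = 4/13
P(Z=2 | obs) = 5/486 / 13/486 = 5/13
P(Z=3 | obs) = 2/243 / 13/486 = 4/13

P(Z = 3 | obs) = 4/13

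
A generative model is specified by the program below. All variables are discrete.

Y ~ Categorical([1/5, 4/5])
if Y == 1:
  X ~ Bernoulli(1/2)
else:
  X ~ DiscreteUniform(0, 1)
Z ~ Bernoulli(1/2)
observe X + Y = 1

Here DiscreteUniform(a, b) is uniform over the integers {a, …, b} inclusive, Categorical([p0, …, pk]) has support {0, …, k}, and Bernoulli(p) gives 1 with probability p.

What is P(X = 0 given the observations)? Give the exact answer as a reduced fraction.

Enumerate traces; 4 have nonzero weight after conditioning:
  (Y=0, X=1, Z=0) weight 1/20
  (Y=0, X=1, Z=1) weight 1/20
  (Y=1, X=0, Z=0) weight 1/5
  (Y=1, X=0, Z=1) weight 1/5
Group by X:
  weight(X=0) = 2/5
  weight(X=1) = 1/10
Total weight = 2/5 + 1/10 = 1/2
P(X=0 | obs) = 2/5 / 1/2 = 4/5
P(X=1 | obs) = 1/10 / 1/2 = 1/5

P(X = 0 | obs) = 4/5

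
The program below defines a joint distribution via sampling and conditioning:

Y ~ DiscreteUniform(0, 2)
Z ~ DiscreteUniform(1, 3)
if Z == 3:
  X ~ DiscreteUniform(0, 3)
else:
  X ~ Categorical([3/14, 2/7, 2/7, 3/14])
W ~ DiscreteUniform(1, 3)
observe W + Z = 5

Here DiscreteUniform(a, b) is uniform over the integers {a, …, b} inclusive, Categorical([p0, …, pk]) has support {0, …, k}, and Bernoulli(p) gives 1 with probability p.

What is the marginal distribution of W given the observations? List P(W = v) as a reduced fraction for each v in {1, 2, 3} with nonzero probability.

Enumerate traces; 24 have nonzero weight after conditioning:
  (Y=0, Z=2, X=0, W=3) weight 1/126
  (Y=0, Z=2, X=1, W=3) weight 2/189
  (Y=0, Z=2, X=2, W=3) weight 2/189
  (Y=0, Z=2, X=3, W=3) weight 1/126
  (Y=0, Z=3, X=0, W=2) weight 1/108
  (Y=0, Z=3, X=1, W=2) weight 1/108
  (Y=0, Z=3, X=2, W=2) weight 1/108
  (Y=0, Z=3, X=3, W=2) weight 1/108
  … 16 more
Group by W:
  weight(W=2) = 1/9
  weight(W=3) = 1/9
Total weight = 1/9 + 1/9 = 2/9
P(W=2 | obs) = 1/9 / 2/9 = 1/2
P(W=3 | obs) = 1/9 / 2/9 = 1/2

P(W=2) = 1/2, P(W=3) = 1/2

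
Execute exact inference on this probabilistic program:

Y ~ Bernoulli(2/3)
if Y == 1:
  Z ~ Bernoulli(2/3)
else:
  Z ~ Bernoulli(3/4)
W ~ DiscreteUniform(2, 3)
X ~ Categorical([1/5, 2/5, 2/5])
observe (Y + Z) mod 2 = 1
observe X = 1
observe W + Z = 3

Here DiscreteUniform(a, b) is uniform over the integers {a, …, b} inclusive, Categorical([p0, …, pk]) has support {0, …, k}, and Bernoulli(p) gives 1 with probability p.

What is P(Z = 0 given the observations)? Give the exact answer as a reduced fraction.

Enumerate traces; 2 have nonzero weight after conditioning:
  (Y=0, Z=1, W=2, X=1) weight 1/20
  (Y=1, Z=0, W=3, X=1) weight 2/45
Group by Z:
  weight(Z=0) = 2/45
  weight(Z=1) = 1/20
Total weight = 2/45 + 1/20 = 17/180
P(Z=0 | obs) = 2/45 / 17/180 = 8/17
P(Z=1 | obs) = 1/20 / 17/180 = 9/17

P(Z = 0 | obs) = 8/17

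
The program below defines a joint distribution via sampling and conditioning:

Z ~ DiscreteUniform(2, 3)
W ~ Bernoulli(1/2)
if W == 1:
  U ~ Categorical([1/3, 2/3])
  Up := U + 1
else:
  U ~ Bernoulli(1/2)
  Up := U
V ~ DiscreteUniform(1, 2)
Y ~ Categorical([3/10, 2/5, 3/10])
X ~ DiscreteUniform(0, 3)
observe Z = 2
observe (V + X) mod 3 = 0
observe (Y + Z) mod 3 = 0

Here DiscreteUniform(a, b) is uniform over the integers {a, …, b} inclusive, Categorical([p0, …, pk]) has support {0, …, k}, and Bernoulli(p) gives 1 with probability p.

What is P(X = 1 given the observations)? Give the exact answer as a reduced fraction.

Enumerate traces; 8 have nonzero weight after conditioning:
  (Z=2, W=0, U=0, V=1, Y=1, X=2) weight 1/160
  (Z=2, W=0, U=0, V=2, Y=1, X=1) weight 1/160
  (Z=2, W=0, U=1, V=1, Y=1, X=2) weight 1/160
  (Z=2, W=0, U=1, V=2, Y=1, X=1) weight 1/160
  (Z=2, W=1, U=0, V=1, Y=1, X=2) weight 1/240
  (Z=2, W=1, U=0, V=2, Y=1, X=1) weight 1/240
  (Z=2, W=1, U=1, V=1, Y=1, X=2) weight 1/120
  (Z=2, W=1, U=1, V=2, Y=1, X=1) weight 1/120
Group by X:
  weight(X=1) = 1/40
  weight(X=2) = 1/40
Total weight = 1/40 + 1/40 = 1/20
P(X=1 | obs) = 1/40 / 1/20 = 1/2
P(X=2 | obs) = 1/40 / 1/20 = 1/2

P(X = 1 | obs) = 1/2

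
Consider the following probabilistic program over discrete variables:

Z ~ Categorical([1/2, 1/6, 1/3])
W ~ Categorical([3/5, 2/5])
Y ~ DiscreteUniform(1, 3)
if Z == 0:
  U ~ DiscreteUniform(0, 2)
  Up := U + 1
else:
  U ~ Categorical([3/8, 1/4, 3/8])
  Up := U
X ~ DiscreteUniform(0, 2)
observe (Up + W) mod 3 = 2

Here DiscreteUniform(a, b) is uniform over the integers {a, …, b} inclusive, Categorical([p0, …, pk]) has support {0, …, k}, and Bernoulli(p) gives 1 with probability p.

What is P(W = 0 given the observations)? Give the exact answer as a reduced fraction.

P(W = 0 | obs) = 51/79

Enumerate traces; 54 have nonzero weight after conditioning:
  (Z=0, W=0, Y=1, U=1, X=0) weight 1/90
  (Z=0, W=0, Y=1, U=1, X=1) weight 1/90
  (Z=0, W=0, Y=1, U=1, X=2) weight 1/90
  (Z=0, W=0, Y=2, U=1, X=0) weight 1/90
  (Z=0, W=0, Y=2, U=1, X=1) weight 1/90
  (Z=0, W=0, Y=2, U=1, X=2) weight 1/90
  (Z=0, W=0, Y=3, U=1, X=0) weight 1/90
  (Z=0, W=0, Y=3, U=1, X=1) weight 1/90
  (Z=0, W=1, Y=1, U=0, X=0) weight 1/135
  … 45 more
Group by W:
  weight(W=0) = 17/80
  weight(W=1) = 7/60
Total weight = 17/80 + 7/60 = 79/240
P(W=0 | obs) = 17/80 / 79/240 = 51/79
P(W=1 | obs) = 7/60 / 79/240 = 28/79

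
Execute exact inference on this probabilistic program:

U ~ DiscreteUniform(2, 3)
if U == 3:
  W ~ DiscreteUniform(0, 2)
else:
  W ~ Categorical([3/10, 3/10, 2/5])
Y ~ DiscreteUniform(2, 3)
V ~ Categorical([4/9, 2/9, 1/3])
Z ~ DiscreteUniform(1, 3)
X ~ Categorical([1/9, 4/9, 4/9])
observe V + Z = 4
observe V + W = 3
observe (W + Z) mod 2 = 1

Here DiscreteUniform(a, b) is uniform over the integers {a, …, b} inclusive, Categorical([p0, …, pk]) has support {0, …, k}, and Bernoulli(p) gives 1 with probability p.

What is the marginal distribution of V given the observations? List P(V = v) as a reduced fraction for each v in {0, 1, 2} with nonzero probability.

P(V=1) = 44/101, P(V=2) = 57/101

Enumerate traces; 24 have nonzero weight after conditioning:
  (U=2, W=1, Y=2, V=2, Z=2, X=0) weight 1/1080
  (U=2, W=1, Y=2, V=2, Z=2, X=1) weight 1/270
  (U=2, W=1, Y=2, V=2, Z=2, X=2) weight 1/270
  (U=2, W=1, Y=3, V=2, Z=2, X=0) weight 1/1080
  (U=2, W=1, Y=3, V=2, Z=2, X=1) weight 1/270
  (U=2, W=1, Y=3, V=2, Z=2, X=2) weight 1/270
  (U=2, W=2, Y=2, V=1, Z=3, X=0) weight 1/1215
  (U=2, W=2, Y=2, V=1, Z=3, X=1) weight 4/1215
  … 16 more
Group by V:
  weight(V=1) = 11/405
  weight(V=2) = 19/540
Total weight = 11/405 + 19/540 = 101/1620
P(V=1 | obs) = 11/405 / 101/1620 = 44/101
P(V=2 | obs) = 19/540 / 101/1620 = 57/101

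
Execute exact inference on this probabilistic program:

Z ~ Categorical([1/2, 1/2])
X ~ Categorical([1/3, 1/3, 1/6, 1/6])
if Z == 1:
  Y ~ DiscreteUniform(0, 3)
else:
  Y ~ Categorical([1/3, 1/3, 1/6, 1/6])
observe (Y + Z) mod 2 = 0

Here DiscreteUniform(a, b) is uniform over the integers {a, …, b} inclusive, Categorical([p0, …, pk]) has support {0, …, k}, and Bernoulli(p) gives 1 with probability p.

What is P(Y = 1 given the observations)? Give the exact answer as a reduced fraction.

Enumerate traces; 16 have nonzero weight after conditioning:
  (Z=0, X=0, Y=0) weight 1/18
  (Z=0, X=0, Y=2) weight 1/36
  (Z=0, X=1, Y=0) weight 1/18
  (Z=0, X=1, Y=2) weight 1/36
  (Z=0, X=2, Y=0) weight 1/36
  (Z=0, X=2, Y=2) weight 1/72
  (Z=0, X=3, Y=0) weight 1/36
  (Z=0, X=3, Y=2) weight 1/72
  (Z=1, X=0, Y=1) weight 1/24
  (Z=1, X=0, Y=3) weight 1/24
  … 6 more
Group by Y:
  weight(Y=0) = 1/6
  weight(Y=1) = 1/8
  weight(Y=2) = 1/12
  weight(Y=3) = 1/8
Total weight = 1/6 + 1/8 + 1/12 + 1/8 = 1/2
P(Y=0 | obs) = 1/6 / 1/2 = 1/3
P(Y=1 | obs) = 1/8 / 1/2 = 1/4
P(Y=2 | obs) = 1/12 / 1/2 = 1/6
P(Y=3 | obs) = 1/8 / 1/2 = 1/4

P(Y = 1 | obs) = 1/4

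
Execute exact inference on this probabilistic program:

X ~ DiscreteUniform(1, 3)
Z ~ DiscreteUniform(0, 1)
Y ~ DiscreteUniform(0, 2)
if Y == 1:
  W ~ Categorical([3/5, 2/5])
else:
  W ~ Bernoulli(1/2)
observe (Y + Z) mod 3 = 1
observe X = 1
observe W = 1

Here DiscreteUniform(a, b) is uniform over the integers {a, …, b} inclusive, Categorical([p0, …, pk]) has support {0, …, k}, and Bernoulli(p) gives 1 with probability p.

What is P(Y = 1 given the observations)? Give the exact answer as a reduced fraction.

Enumerate traces; 2 have nonzero weight after conditioning:
  (X=1, Z=0, Y=1, W=1) weight 1/45
  (X=1, Z=1, Y=0, W=1) weight 1/36
Group by Y:
  weight(Y=0) = 1/36
  weight(Y=1) = 1/45
Total weight = 1/36 + 1/45 = 1/20
P(Y=0 | obs) = 1/36 / 1/20 = 5/9
P(Y=1 | obs) = 1/45 / 1/20 = 4/9

P(Y = 1 | obs) = 4/9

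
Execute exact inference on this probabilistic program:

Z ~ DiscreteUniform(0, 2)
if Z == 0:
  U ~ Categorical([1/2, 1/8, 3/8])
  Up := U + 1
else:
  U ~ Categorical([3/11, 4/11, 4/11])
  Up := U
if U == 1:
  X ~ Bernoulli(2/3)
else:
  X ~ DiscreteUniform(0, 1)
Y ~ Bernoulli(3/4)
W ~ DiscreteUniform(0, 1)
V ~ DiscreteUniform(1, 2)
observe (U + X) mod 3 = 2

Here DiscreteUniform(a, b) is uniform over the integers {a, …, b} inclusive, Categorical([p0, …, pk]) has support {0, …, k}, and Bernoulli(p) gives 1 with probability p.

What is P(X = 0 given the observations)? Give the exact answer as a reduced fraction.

Enumerate traces; 48 have nonzero weight after conditioning:
  (Z=0, U=1, X=1, Y=0, W=0, V=1) weight 1/576
  (Z=0, U=1, X=1, Y=0, W=0, V=2) weight 1/576
  (Z=0, U=1, X=1, Y=0, W=1, V=1) weight 1/576
  (Z=0, U=1, X=1, Y=0, W=1, V=2) weight 1/576
  (Z=0, U=1, X=1, Y=1, W=0, V=1) weight 1/192
  (Z=0, U=1, X=1, Y=1, W=0, V=2) weight 1/192
  (Z=0, U=1, X=1, Y=1, W=1, V=1) weight 1/192
  (Z=0, U=1, X=1, Y=1, W=1, V=2) weight 1/192
  (Z=0, U=2, X=0, Y=0, W=0, V=1) weight 1/256
  … 39 more
Group by X:
  weight(X=0) = 97/528
  weight(X=1) = 25/132
Total weight = 97/528 + 25/132 = 197/528
P(X=0 | obs) = 97/528 / 197/528 = 97/197
P(X=1 | obs) = 25/132 / 197/528 = 100/197

P(X = 0 | obs) = 97/197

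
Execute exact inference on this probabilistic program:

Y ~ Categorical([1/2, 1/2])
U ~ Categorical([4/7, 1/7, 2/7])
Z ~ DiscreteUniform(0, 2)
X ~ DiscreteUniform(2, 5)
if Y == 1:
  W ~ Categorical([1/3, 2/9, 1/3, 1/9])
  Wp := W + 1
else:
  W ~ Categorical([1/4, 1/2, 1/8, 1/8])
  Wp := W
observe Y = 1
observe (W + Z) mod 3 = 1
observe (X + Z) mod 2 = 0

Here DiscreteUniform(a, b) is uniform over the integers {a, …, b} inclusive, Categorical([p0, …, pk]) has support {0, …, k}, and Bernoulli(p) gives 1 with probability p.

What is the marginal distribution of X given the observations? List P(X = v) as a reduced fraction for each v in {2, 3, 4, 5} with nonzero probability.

P(X=2) = 5/18, P(X=3) = 2/9, P(X=4) = 5/18, P(X=5) = 2/9

Enumerate traces; 24 have nonzero weight after conditioning:
  (Y=1, U=0, Z=0, X=2, W=1) weight 1/189
  (Y=1, U=0, Z=0, X=4, W=1) weight 1/189
  (Y=1, U=0, Z=1, X=3, W=0) weight 1/126
  (Y=1, U=0, Z=1, X=3, W=3) weight 1/378
  (Y=1, U=0, Z=1, X=5, W=0) weight 1/126
  (Y=1, U=0, Z=1, X=5, W=3) weight 1/378
  (Y=1, U=0, Z=2, X=2, W=2) weight 1/126
  (Y=1, U=0, Z=2, X=4, W=2) weight 1/126
  … 16 more
Group by X:
  weight(X=2) = 5/216
  weight(X=3) = 1/54
  weight(X=4) = 5/216
  weight(X=5) = 1/54
Total weight = 5/216 + 1/54 + 5/216 + 1/54 = 1/12
P(X=2 | obs) = 5/216 / 1/12 = 5/18
P(X=3 | obs) = 1/54 / 1/12 = 2/9
P(X=4 | obs) = 5/216 / 1/12 = 5/18
P(X=5 | obs) = 1/54 / 1/12 = 2/9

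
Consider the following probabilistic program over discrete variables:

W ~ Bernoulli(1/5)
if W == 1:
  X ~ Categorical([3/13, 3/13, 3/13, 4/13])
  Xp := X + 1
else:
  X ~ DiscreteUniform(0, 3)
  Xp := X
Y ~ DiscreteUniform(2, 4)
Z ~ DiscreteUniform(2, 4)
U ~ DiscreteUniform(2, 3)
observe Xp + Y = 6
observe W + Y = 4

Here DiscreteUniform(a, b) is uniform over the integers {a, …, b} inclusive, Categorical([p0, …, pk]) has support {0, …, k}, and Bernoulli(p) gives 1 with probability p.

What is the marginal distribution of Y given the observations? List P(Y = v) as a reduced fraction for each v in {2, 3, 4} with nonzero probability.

P(Y=3) = 3/16, P(Y=4) = 13/16

Enumerate traces; 12 have nonzero weight after conditioning:
  (W=0, X=2, Y=4, Z=2, U=2) weight 1/90
  (W=0, X=2, Y=4, Z=2, U=3) weight 1/90
  (W=0, X=2, Y=4, Z=3, U=2) weight 1/90
  (W=0, X=2, Y=4, Z=3, U=3) weight 1/90
  (W=0, X=2, Y=4, Z=4, U=2) weight 1/90
  (W=0, X=2, Y=4, Z=4, U=3) weight 1/90
  (W=1, X=2, Y=3, Z=2, U=2) weight 1/390
  (W=1, X=2, Y=3, Z=2, U=3) weight 1/390
  … 4 more
Group by Y:
  weight(Y=3) = 1/65
  weight(Y=4) = 1/15
Total weight = 1/65 + 1/15 = 16/195
P(Y=3 | obs) = 1/65 / 16/195 = 3/16
P(Y=4 | obs) = 1/15 / 16/195 = 13/16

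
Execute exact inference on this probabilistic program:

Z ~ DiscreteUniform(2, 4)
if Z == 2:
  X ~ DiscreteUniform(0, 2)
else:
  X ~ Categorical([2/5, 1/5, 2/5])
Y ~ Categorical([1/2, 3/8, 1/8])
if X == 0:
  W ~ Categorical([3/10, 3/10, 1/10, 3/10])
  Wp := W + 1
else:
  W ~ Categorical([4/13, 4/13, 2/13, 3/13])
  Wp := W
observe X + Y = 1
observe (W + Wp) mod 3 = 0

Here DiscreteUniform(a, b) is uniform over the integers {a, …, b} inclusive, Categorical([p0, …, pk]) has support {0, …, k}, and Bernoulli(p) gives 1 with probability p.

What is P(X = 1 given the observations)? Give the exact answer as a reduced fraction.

P(X = 1 | obs) = 3080/5069

Enumerate traces; 9 have nonzero weight after conditioning:
  (Z=2, X=0, Y=1, W=1) weight 1/80
  (Z=2, X=1, Y=0, W=0) weight 2/117
  (Z=2, X=1, Y=0, W=3) weight 1/78
  (Z=3, X=0, Y=1, W=1) weight 3/200
  (Z=3, X=1, Y=0, W=0) weight 2/195
  (Z=3, X=1, Y=0, W=3) weight 1/130
  (Z=4, X=0, Y=1, W=1) weight 3/200
  (Z=4, X=1, Y=0, W=0) weight 2/195
  … 1 more
Group by X:
  weight(X=0) = 17/400
  weight(X=1) = 77/1170
Total weight = 17/400 + 77/1170 = 5069/46800
P(X=0 | obs) = 17/400 / 5069/46800 = 1989/5069
P(X=1 | obs) = 77/1170 / 5069/46800 = 3080/5069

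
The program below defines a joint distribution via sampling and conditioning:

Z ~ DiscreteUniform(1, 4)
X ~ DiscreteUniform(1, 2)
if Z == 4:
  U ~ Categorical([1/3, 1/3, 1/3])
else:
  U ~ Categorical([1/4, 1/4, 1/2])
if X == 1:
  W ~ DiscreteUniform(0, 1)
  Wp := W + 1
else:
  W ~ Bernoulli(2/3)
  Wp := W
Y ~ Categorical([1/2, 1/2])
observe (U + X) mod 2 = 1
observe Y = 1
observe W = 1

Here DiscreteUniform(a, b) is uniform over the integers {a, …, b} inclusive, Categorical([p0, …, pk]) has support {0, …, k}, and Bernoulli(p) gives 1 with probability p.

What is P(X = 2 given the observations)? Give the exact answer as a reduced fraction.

P(X = 2 | obs) = 52/157

Enumerate traces; 12 have nonzero weight after conditioning:
  (Z=1, X=1, U=0, W=1, Y=1) weight 1/128
  (Z=1, X=1, U=2, W=1, Y=1) weight 1/64
  (Z=1, X=2, U=1, W=1, Y=1) weight 1/96
  (Z=2, X=1, U=0, W=1, Y=1) weight 1/128
  (Z=2, X=1, U=2, W=1, Y=1) weight 1/64
  (Z=2, X=2, U=1, W=1, Y=1) weight 1/96
  (Z=3, X=1, U=0, W=1, Y=1) weight 1/128
  (Z=3, X=1, U=2, W=1, Y=1) weight 1/64
  … 4 more
Group by X:
  weight(X=1) = 35/384
  weight(X=2) = 13/288
Total weight = 35/384 + 13/288 = 157/1152
P(X=1 | obs) = 35/384 / 157/1152 = 105/157
P(X=2 | obs) = 13/288 / 157/1152 = 52/157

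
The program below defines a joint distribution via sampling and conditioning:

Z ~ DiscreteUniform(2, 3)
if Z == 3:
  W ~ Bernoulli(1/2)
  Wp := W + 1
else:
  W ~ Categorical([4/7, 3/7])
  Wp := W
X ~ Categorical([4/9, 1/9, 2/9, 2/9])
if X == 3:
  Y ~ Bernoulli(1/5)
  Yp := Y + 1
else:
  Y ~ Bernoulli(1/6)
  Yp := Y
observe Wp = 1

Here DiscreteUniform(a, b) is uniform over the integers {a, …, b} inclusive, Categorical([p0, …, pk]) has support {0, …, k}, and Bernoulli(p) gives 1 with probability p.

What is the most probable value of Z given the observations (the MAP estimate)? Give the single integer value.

argmax_v P(Z = v | obs) = 3

Enumerate traces; 16 have nonzero weight after conditioning:
  (Z=2, W=1, X=0, Y=0) weight 5/63
  (Z=2, W=1, X=0, Y=1) weight 1/63
  (Z=2, W=1, X=1, Y=0) weight 5/252
  (Z=2, W=1, X=1, Y=1) weight 1/252
  (Z=2, W=1, X=2, Y=0) weight 5/126
  (Z=2, W=1, X=2, Y=1) weight 1/126
  (Z=2, W=1, X=3, Y=0) weight 4/105
  (Z=2, W=1, X=3, Y=1) weight 1/105
  (Z=3, W=0, X=0, Y=0) weight 5/54
  … 7 more
Group by Z:
  weight(Z=2) = 3/14
  weight(Z=3) = 1/4
Total weight = 3/14 + 1/4 = 13/28
P(Z=2 | obs) = 3/14 / 13/28 = 6/13
P(Z=3 | obs) = 1/4 / 13/28 = 7/13
argmax = 3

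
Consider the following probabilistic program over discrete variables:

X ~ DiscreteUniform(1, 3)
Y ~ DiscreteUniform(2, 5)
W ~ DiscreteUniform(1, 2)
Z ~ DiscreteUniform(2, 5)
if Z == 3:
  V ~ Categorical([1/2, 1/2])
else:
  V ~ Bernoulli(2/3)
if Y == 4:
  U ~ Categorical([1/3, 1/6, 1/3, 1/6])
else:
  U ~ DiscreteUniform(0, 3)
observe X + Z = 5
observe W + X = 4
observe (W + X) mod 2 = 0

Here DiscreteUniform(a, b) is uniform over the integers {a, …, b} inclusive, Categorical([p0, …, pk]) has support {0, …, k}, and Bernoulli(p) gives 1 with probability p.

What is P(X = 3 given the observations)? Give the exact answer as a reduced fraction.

P(X = 3 | obs) = 1/2

Enumerate traces; 64 have nonzero weight after conditioning:
  (X=2, Y=2, W=2, Z=3, V=0, U=0) weight 1/768
  (X=2, Y=2, W=2, Z=3, V=0, U=1) weight 1/768
  (X=2, Y=2, W=2, Z=3, V=0, U=2) weight 1/768
  (X=2, Y=2, W=2, Z=3, V=0, U=3) weight 1/768
  (X=2, Y=2, W=2, Z=3, V=1, U=0) weight 1/768
  (X=2, Y=2, W=2, Z=3, V=1, U=1) weight 1/768
  (X=2, Y=2, W=2, Z=3, V=1, U=2) weight 1/768
  (X=2, Y=2, W=2, Z=3, V=1, U=3) weight 1/768
  (X=3, Y=2, W=1, Z=2, V=0, U=0) weight 1/1152
  … 55 more
Group by X:
  weight(X=2) = 1/24
  weight(X=3) = 1/24
Total weight = 1/24 + 1/24 = 1/12
P(X=2 | obs) = 1/24 / 1/12 = 1/2
P(X=3 | obs) = 1/24 / 1/12 = 1/2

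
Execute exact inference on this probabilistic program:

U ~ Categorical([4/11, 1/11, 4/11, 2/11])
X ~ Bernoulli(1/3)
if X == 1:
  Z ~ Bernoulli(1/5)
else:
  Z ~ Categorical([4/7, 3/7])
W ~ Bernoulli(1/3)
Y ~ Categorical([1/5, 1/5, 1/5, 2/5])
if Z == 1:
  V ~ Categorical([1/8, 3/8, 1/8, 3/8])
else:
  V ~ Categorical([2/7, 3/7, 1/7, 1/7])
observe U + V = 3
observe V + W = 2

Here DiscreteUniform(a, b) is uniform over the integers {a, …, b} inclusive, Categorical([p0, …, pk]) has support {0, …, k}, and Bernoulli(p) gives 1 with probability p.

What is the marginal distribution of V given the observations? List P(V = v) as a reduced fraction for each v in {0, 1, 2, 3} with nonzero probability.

Enumerate traces; 32 have nonzero weight after conditioning:
  (U=1, X=0, Z=0, W=0, Y=0, V=2) weight 16/24255
  (U=1, X=0, Z=0, W=0, Y=1, V=2) weight 16/24255
  (U=1, X=0, Z=0, W=0, Y=2, V=2) weight 16/24255
  (U=1, X=0, Z=0, W=0, Y=3, V=2) weight 32/24255
  (U=1, X=0, Z=1, W=0, Y=0, V=2) weight 1/2310
  (U=1, X=0, Z=1, W=0, Y=1, V=2) weight 1/2310
  (U=1, X=0, Z=1, W=0, Y=2, V=2) weight 1/2310
  (U=1, X=0, Z=1, W=0, Y=3, V=2) weight 1/1155
  (U=2, X=0, Z=0, W=1, Y=0, V=1) weight 32/8085
  … 23 more
Group by V:
  weight(V=1) = 73/1470
  weight(V=2) = 73/8820
Total weight = 73/1470 + 73/8820 = 73/1260
P(V=1 | obs) = 73/1470 / 73/1260 = 6/7
P(V=2 | obs) = 73/8820 / 73/1260 = 1/7

P(V=1) = 6/7, P(V=2) = 1/7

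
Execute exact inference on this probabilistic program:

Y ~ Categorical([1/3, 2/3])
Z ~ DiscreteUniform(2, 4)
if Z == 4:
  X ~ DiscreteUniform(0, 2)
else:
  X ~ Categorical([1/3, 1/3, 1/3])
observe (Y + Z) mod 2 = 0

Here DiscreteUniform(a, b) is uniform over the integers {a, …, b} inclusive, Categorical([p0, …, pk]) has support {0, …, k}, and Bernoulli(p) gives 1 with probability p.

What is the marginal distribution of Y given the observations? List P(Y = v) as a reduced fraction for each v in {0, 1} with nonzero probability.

P(Y=0) = 1/2, P(Y=1) = 1/2

Enumerate traces; 9 have nonzero weight after conditioning:
  (Y=0, Z=2, X=0) weight 1/27
  (Y=0, Z=2, X=1) weight 1/27
  (Y=0, Z=2, X=2) weight 1/27
  (Y=0, Z=4, X=0) weight 1/27
  (Y=0, Z=4, X=1) weight 1/27
  (Y=0, Z=4, X=2) weight 1/27
  (Y=1, Z=3, X=0) weight 2/27
  (Y=1, Z=3, X=1) weight 2/27
  … 1 more
Group by Y:
  weight(Y=0) = 2/9
  weight(Y=1) = 2/9
Total weight = 2/9 + 2/9 = 4/9
P(Y=0 | obs) = 2/9 / 4/9 = 1/2
P(Y=1 | obs) = 2/9 / 4/9 = 1/2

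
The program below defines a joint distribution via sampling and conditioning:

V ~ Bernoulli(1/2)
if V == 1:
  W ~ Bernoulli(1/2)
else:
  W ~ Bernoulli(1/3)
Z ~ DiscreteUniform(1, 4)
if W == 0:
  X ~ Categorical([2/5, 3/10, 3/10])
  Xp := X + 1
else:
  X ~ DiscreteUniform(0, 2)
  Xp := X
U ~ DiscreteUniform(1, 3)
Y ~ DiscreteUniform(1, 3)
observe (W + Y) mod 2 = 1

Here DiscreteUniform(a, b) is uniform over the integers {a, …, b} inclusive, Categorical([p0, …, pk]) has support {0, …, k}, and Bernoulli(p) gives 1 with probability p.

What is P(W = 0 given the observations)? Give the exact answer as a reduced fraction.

Enumerate traces; 216 have nonzero weight after conditioning:
  (V=0, W=0, Z=1, X=0, U=1, Y=1) weight 1/270
  (V=0, W=0, Z=1, X=0, U=1, Y=3) weight 1/270
  (V=0, W=0, Z=1, X=0, U=2, Y=1) weight 1/270
  (V=0, W=0, Z=1, X=0, U=2, Y=3) weight 1/270
  (V=0, W=0, Z=1, X=0, U=3, Y=1) weight 1/270
  (V=0, W=0, Z=1, X=0, U=3, Y=3) weight 1/270
  (V=0, W=0, Z=1, X=1, U=1, Y=1) weight 1/360
  (V=0, W=0, Z=1, X=1, U=1, Y=3) weight 1/360
  (V=0, W=1, Z=1, X=0, U=1, Y=2) weight 1/648
  … 207 more
Group by W:
  weight(W=0) = 7/18
  weight(W=1) = 5/36
Total weight = 7/18 + 5/36 = 19/36
P(W=0 | obs) = 7/18 / 19/36 = 14/19
P(W=1 | obs) = 5/36 / 19/36 = 5/19

P(W = 0 | obs) = 14/19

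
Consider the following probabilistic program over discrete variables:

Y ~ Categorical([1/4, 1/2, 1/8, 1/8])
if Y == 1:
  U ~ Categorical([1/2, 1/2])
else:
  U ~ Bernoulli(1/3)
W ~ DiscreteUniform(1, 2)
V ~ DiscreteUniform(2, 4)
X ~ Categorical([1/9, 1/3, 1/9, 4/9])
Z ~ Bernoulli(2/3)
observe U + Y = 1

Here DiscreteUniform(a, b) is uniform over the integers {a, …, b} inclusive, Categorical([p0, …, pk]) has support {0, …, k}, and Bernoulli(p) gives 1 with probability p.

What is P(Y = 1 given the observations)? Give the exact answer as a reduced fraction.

Enumerate traces; 96 have nonzero weight after conditioning:
  (Y=0, U=1, W=1, V=2, X=0, Z=0) weight 1/1944
  (Y=0, U=1, W=1, V=2, X=0, Z=1) weight 1/972
  (Y=0, U=1, W=1, V=2, X=1, Z=0) weight 1/648
  (Y=0, U=1, W=1, V=2, X=1, Z=1) weight 1/324
  (Y=0, U=1, W=1, V=2, X=2, Z=0) weight 1/1944
  (Y=0, U=1, W=1, V=2, X=2, Z=1) weight 1/972
  (Y=0, U=1, W=1, V=2, X=3, Z=0) weight 1/486
  (Y=0, U=1, W=1, V=2, X=3, Z=1) weight 1/243
  (Y=1, U=0, W=1, V=2, X=0, Z=0) weight 1/648
  … 87 more
Group by Y:
  weight(Y=0) = 1/12
  weight(Y=1) = 1/4
Total weight = 1/12 + 1/4 = 1/3
P(Y=0 | obs) = 1/12 / 1/3 = 1/4
P(Y=1 | obs) = 1/4 / 1/3 = 3/4

P(Y = 1 | obs) = 3/4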